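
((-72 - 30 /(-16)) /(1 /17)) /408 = -187 /64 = -2.92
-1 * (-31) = 31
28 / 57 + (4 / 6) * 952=12068 / 19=635.16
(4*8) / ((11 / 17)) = 544 / 11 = 49.45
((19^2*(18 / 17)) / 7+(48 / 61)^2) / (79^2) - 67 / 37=-184250303795 / 102249816683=-1.80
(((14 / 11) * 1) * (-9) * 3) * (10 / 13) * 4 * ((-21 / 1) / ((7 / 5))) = 226800 / 143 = 1586.01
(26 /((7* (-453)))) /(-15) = 26 /47565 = 0.00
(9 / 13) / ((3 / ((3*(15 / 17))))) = 135 / 221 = 0.61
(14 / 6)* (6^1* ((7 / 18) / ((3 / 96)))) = 1568 / 9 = 174.22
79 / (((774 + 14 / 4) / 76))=12008 / 1555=7.72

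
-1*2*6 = -12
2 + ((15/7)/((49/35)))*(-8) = -502/49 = -10.24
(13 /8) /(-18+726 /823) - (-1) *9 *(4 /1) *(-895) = -3631333579 /112704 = -32220.09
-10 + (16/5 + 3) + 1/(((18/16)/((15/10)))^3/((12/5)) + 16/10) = -36787/11365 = -3.24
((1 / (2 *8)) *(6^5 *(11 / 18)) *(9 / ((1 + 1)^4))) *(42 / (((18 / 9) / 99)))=5557167 / 16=347322.94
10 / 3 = 3.33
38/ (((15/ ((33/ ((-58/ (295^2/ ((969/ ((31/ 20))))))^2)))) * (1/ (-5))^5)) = -2001447236421875/ 1329964128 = -1504888.14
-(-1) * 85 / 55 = 17 / 11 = 1.55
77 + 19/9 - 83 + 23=172/9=19.11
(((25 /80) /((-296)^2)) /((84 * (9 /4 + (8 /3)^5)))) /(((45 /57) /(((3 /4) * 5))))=7695 /5230678003712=0.00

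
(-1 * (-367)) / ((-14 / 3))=-1101 / 14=-78.64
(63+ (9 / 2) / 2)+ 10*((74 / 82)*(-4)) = 29.15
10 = 10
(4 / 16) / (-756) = -1 / 3024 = -0.00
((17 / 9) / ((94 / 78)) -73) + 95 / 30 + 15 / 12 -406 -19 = -92499 / 188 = -492.02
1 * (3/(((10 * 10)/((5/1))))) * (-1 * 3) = -9/20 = -0.45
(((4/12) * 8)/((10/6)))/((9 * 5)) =8/225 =0.04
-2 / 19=-0.11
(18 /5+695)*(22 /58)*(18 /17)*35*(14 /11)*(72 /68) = 110909736 /8381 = 13233.47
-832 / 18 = -416 / 9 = -46.22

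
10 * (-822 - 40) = -8620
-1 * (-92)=92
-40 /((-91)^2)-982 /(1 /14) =-113847228 /8281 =-13748.00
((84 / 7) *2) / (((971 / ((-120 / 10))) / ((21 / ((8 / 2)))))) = -1512 / 971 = -1.56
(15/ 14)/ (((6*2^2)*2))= 5/ 224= 0.02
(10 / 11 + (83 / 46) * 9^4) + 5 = 5993183 / 506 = 11844.24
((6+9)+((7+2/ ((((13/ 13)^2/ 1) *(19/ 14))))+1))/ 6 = 155/ 38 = 4.08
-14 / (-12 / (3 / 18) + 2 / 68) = 476 / 2447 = 0.19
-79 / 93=-0.85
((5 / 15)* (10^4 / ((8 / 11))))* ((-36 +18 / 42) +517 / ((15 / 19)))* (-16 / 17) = -2861144000 / 1071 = -2671469.65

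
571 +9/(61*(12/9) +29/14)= 2000591/3503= 571.11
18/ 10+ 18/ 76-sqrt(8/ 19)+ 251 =48077/ 190-2*sqrt(38)/ 19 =252.39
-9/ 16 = -0.56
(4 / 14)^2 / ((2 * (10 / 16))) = 0.07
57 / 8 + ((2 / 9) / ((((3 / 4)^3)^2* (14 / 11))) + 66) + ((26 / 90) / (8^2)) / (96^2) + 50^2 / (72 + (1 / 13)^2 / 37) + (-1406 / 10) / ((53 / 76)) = -33319808837739258721 / 359100303417999360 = -92.79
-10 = -10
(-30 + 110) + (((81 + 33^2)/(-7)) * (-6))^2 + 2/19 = 936402178/931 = 1005802.55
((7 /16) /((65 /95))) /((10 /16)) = 133 /130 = 1.02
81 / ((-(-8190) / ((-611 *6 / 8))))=-1269 / 280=-4.53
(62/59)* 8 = 496/59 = 8.41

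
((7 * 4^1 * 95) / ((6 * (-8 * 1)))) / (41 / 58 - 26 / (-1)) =-2.07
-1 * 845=-845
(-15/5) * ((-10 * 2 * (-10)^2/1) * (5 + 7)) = 72000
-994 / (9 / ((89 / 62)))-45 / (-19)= -827872 / 5301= -156.17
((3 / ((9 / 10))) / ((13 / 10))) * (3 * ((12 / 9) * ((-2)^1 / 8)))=-2.56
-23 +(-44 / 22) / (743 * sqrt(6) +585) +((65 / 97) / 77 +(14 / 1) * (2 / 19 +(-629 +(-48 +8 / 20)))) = -6669246806657926 / 702475769765 -1486 * sqrt(6) / 2970069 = -9493.92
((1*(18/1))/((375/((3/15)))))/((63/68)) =136/13125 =0.01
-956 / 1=-956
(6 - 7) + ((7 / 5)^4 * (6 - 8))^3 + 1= -453.55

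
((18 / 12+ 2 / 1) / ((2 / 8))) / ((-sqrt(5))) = -6.26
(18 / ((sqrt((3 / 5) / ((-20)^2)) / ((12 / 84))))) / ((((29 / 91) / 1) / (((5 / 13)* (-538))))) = -322800* sqrt(15) / 29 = -43110.31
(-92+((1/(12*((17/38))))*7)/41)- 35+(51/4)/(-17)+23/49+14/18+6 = -148120097/1229508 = -120.47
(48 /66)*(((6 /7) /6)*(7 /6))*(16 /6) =32 /99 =0.32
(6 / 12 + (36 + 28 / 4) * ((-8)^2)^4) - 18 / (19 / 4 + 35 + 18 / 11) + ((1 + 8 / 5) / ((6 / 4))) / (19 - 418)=5241688314788771 / 7265790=721420288.06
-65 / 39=-5 / 3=-1.67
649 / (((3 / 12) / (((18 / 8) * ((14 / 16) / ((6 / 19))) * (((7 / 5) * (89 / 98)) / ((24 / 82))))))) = 44995819 / 640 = 70305.97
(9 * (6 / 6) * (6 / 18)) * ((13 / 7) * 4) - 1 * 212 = -189.71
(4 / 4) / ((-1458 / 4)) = -2 / 729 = -0.00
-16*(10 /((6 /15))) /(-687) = 400 /687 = 0.58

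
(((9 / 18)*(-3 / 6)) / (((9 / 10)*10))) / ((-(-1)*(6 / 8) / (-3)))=1 / 9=0.11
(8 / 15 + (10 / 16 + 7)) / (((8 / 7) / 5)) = 6853 / 192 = 35.69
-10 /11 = -0.91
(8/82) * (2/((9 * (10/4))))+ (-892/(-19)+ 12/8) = 3397253/70110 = 48.46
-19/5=-3.80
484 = 484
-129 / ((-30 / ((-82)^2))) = 144566 / 5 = 28913.20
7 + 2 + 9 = 18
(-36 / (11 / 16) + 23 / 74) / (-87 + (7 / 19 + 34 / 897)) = 0.60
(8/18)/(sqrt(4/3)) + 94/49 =2*sqrt(3)/9 + 94/49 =2.30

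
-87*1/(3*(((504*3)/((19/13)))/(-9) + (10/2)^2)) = 0.32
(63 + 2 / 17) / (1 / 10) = 10730 / 17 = 631.18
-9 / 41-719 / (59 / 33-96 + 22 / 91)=85985700 / 11569913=7.43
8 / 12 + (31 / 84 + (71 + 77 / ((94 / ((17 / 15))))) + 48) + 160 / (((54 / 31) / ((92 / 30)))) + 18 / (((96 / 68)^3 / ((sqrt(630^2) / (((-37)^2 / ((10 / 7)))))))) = 4749711556543 / 11674393920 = 406.85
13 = 13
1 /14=0.07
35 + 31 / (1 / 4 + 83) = 11779 / 333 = 35.37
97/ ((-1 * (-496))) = 97/ 496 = 0.20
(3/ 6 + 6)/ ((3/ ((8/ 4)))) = 13/ 3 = 4.33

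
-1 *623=-623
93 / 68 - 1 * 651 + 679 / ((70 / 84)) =56157 / 340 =165.17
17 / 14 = 1.21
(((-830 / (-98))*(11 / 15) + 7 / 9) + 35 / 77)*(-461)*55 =-83226635 / 441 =-188722.53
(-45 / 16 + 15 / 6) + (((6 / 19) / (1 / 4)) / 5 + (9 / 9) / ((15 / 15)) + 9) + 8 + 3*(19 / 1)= 113909 / 1520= 74.94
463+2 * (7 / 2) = 470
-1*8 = -8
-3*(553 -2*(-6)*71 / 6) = -2085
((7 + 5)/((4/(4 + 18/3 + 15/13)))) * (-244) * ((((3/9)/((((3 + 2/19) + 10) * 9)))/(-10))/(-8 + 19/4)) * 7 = -1882216/378729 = -4.97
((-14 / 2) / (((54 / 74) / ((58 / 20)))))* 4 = -15022 / 135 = -111.27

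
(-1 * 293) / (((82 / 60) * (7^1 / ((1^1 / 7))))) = -8790 / 2009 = -4.38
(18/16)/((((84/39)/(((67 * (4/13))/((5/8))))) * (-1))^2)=323208/1225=263.84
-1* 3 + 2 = -1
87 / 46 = 1.89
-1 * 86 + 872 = 786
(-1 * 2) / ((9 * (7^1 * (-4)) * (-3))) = -1 / 378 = -0.00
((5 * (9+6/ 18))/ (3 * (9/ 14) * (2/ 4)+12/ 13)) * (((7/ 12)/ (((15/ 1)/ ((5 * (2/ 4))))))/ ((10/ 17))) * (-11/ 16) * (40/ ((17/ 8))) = -980980/ 18549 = -52.89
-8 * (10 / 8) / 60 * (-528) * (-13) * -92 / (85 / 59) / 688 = 388102 / 3655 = 106.18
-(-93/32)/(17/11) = 1023/544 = 1.88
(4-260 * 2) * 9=-4644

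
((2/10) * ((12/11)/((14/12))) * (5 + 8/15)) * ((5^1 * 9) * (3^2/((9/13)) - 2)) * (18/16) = 20169/35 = 576.26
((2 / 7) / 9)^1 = 2 / 63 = 0.03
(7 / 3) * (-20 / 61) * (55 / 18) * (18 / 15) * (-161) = 247940 / 549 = 451.62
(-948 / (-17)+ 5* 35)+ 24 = 4331 / 17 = 254.76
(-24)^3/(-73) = 13824/73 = 189.37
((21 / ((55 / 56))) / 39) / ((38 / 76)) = 784 / 715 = 1.10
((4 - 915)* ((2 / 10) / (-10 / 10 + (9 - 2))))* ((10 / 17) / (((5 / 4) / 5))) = -3644 / 51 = -71.45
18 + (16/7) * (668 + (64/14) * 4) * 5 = 385202/49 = 7861.27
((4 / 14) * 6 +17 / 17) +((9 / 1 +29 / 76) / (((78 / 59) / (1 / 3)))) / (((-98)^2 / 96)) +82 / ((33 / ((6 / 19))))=3628400 / 1030029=3.52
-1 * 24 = -24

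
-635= -635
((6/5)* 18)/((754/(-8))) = -432/1885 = -0.23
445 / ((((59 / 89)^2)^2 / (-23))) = -642166836635 / 12117361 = -52995.60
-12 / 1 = -12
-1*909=-909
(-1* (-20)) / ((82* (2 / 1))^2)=0.00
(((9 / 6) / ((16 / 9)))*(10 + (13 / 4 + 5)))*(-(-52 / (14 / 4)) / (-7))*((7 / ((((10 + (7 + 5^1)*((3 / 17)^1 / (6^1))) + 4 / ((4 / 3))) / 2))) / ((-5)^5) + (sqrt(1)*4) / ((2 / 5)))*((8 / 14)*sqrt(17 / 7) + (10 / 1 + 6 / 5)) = -90878528988 / 24828125-45439264494*sqrt(119) / 1703209375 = -3951.34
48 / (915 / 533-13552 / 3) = -76752 / 7220471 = -0.01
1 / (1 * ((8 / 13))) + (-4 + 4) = 13 / 8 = 1.62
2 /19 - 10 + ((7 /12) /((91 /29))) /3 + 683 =5985803 /8892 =673.17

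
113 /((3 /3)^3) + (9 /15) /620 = 350303 /3100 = 113.00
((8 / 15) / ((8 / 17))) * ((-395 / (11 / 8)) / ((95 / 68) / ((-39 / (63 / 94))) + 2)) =-164.77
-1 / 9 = -0.11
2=2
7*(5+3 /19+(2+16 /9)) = 10696 /171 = 62.55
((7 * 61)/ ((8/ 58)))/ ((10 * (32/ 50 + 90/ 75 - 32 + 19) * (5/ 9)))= -12383/ 248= -49.93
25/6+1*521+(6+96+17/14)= 628.38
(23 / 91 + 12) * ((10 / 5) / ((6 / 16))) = 17840 / 273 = 65.35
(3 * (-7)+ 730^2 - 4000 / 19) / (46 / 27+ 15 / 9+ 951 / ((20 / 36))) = 1366294635 / 4399412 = 310.56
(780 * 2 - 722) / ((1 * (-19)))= -838 / 19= -44.11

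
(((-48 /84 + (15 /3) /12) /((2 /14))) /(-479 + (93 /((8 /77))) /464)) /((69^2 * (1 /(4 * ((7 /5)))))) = 337792 /126467895105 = 0.00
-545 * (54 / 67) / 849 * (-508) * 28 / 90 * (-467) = -724044272 / 18961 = -38185.98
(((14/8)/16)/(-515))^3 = -343/35806478336000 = -0.00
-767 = -767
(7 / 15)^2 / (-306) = -49 / 68850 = -0.00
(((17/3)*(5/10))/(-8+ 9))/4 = 17/24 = 0.71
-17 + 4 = -13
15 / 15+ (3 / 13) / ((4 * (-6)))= 103 / 104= 0.99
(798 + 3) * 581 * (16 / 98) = 531864 / 7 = 75980.57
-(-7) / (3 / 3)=7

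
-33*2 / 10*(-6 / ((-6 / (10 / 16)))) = -33 / 8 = -4.12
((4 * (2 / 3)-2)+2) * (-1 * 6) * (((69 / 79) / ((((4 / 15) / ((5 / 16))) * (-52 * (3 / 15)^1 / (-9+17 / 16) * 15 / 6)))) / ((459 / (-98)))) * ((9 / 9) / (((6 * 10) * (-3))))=-715645 / 120676608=-0.01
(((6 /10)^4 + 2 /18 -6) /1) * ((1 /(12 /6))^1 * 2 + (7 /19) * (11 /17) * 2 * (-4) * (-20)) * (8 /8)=-225.43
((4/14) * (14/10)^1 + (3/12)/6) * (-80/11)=-106/33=-3.21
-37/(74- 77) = 37/3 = 12.33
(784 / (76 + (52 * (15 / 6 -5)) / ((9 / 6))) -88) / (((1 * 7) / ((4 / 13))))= -646 / 91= -7.10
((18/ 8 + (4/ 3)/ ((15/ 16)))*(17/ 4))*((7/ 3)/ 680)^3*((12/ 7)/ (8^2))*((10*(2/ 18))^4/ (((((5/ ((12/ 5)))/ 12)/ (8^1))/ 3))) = 32389/ 9101419200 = 0.00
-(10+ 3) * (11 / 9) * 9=-143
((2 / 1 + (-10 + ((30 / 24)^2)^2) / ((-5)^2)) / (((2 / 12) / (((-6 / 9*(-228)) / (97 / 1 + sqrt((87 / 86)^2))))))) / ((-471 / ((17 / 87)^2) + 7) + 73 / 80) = -1026147098 / 800802716569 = -0.00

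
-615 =-615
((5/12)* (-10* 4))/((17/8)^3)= -25600/14739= -1.74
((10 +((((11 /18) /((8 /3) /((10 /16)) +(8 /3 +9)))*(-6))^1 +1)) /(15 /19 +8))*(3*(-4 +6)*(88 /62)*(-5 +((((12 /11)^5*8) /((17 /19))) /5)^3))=4404713266157826992654668176 /26232383338459844251363625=167.91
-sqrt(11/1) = -sqrt(11) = -3.32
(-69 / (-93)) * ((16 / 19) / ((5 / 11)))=4048 / 2945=1.37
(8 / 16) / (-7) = -0.07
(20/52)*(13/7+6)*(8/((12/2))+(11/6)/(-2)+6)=3025/156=19.39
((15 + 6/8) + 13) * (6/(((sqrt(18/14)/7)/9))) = 7245 * sqrt(7)/2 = 9584.23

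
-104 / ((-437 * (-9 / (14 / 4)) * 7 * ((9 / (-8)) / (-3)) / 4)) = -1664 / 11799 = -0.14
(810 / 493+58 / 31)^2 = 2884119616 / 233570089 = 12.35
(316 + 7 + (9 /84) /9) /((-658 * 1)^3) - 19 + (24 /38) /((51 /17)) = -8543291191783 /454684937952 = -18.79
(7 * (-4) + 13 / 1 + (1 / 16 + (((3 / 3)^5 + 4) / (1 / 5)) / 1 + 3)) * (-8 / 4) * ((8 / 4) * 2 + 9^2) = -2220.62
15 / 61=0.25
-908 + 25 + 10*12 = -763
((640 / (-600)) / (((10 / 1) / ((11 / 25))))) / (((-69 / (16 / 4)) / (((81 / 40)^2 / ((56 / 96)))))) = 48114 / 2515625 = 0.02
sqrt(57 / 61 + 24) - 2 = -2 + 39 * sqrt(61) / 61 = 2.99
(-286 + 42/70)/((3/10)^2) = -28540/9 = -3171.11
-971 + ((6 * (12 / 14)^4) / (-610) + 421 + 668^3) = 218283337530122 / 732305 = 298077081.99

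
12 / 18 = 2 / 3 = 0.67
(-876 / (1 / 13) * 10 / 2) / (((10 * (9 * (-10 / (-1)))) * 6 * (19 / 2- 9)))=-949 / 45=-21.09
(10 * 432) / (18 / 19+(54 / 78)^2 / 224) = 345246720 / 75883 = 4549.72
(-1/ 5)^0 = 1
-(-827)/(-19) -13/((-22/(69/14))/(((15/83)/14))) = -295724347/6800024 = -43.49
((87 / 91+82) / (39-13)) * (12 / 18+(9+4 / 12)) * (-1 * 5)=-188725 / 1183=-159.53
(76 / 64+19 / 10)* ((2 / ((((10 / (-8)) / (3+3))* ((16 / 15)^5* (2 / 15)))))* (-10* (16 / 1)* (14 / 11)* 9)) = 106349709375 / 360448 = 295048.69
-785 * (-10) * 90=706500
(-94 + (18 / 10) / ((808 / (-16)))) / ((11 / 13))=-617344 / 5555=-111.13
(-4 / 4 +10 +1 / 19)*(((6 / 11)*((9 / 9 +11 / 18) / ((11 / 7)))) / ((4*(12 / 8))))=17458 / 20691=0.84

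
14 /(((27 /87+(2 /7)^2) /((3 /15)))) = 19894 /2785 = 7.14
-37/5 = -7.40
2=2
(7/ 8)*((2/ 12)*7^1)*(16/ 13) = 49/ 39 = 1.26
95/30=19/6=3.17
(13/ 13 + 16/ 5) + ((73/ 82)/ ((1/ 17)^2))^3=17030235.70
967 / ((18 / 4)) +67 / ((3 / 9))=3743 / 9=415.89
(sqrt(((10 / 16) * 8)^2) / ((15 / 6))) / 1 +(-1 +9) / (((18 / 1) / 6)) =14 / 3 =4.67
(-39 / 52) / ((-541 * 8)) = 3 / 17312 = 0.00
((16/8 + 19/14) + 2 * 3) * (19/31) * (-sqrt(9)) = -7467/434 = -17.21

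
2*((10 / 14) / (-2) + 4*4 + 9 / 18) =226 / 7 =32.29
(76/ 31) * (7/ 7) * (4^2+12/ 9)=3952/ 93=42.49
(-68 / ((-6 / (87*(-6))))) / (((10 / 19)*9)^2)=-177973 / 675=-263.66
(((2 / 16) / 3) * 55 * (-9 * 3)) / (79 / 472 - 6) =29205 / 2753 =10.61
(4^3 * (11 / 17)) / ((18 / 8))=2816 / 153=18.41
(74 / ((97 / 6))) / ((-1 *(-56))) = 111 / 1358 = 0.08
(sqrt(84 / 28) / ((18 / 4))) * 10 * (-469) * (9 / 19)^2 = -84420 * sqrt(3) / 361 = -405.04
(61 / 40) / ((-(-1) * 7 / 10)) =61 / 28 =2.18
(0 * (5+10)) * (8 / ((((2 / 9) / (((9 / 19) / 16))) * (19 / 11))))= 0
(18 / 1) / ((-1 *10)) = -9 / 5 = -1.80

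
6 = 6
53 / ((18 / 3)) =53 / 6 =8.83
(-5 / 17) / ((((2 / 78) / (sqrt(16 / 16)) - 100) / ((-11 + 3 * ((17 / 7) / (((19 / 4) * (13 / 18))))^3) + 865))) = 66294123628170 / 26353832667799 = 2.52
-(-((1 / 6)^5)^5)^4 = -1 / 653318623500070906096690267158057820537143710472954871543071966369497141477376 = -0.00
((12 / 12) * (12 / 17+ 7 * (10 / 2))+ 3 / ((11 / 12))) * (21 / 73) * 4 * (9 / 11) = 5510484 / 150161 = 36.70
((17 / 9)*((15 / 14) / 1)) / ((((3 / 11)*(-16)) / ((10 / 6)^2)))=-23375 / 18144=-1.29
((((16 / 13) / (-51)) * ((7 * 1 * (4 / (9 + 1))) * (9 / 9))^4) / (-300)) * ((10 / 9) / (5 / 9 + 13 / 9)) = 153664 / 55940625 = 0.00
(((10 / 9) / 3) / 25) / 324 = 1 / 21870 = 0.00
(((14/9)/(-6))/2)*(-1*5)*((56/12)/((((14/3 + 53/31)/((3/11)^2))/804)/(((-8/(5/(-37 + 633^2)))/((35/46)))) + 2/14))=300108092130560/14174188879129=21.17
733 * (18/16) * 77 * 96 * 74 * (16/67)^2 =115475576832/4489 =25724120.48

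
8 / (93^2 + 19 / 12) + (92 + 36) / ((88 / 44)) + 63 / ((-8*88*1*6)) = 77291005 / 1207936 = 63.99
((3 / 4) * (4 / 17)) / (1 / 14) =42 / 17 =2.47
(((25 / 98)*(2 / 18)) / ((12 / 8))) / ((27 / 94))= 2350 / 35721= 0.07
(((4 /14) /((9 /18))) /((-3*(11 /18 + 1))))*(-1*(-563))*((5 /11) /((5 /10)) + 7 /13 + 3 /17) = -108.10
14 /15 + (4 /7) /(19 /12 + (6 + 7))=3574 /3675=0.97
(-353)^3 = -43986977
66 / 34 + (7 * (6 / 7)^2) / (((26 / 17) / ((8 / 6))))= 9939 / 1547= 6.42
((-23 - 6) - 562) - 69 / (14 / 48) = -5793 / 7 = -827.57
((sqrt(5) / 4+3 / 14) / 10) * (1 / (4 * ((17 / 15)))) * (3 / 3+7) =9 / 238+3 * sqrt(5) / 68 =0.14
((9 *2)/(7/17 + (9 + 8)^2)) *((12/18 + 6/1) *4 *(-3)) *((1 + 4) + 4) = -1836/41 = -44.78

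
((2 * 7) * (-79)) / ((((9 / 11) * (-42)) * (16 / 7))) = 6083 / 432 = 14.08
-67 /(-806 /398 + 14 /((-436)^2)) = 1267274984 /38302951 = 33.09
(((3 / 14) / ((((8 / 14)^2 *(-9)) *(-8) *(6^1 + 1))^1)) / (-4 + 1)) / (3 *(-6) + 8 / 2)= 0.00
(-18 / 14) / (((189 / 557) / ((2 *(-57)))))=21166 / 49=431.96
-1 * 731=-731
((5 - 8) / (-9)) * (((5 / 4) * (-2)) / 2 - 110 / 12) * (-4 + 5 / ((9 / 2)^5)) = 7376125 / 531441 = 13.88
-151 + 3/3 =-150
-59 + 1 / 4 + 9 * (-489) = -17839 / 4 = -4459.75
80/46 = 40/23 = 1.74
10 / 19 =0.53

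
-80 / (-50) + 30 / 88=1.94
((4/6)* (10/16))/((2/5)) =25/24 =1.04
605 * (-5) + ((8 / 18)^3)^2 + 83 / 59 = -94804581208 / 31355019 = -3023.59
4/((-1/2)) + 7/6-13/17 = -775/102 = -7.60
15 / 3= 5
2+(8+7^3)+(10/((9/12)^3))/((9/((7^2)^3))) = 75381139/243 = 310210.45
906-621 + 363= 648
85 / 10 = 17 / 2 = 8.50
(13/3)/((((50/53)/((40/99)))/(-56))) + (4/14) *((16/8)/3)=-1078372/10395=-103.74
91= 91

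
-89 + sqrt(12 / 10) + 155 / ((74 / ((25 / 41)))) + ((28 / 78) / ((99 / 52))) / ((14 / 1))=-79034711 / 901098 + sqrt(30) / 5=-86.61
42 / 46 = 21 / 23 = 0.91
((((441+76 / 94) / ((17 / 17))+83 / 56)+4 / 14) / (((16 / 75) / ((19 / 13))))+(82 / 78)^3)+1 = 7596760989455 / 2498041728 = 3041.09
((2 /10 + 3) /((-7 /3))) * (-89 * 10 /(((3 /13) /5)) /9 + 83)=889744 /315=2824.58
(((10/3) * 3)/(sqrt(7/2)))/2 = 5 * sqrt(14)/7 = 2.67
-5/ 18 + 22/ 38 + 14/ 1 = 4891/ 342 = 14.30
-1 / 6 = -0.17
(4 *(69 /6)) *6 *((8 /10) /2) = 552 /5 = 110.40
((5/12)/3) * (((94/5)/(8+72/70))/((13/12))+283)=1463075/36972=39.57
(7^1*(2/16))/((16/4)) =7/32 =0.22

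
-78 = -78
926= 926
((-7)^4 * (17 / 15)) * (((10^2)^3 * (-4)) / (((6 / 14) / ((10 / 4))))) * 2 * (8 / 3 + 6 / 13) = -139430872000000 / 351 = -397238951566.95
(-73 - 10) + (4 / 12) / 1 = -248 / 3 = -82.67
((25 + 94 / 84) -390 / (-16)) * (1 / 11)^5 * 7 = 8483 / 3865224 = 0.00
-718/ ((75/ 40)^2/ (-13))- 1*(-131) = 626851/ 225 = 2786.00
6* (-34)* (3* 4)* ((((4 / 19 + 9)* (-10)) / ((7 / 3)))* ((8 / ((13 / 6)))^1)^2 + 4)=1307599.47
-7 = -7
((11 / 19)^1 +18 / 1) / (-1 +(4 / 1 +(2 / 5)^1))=1765 / 323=5.46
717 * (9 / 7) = 6453 / 7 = 921.86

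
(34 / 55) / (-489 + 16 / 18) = -306 / 241615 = -0.00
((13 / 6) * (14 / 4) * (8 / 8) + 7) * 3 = 175 / 4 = 43.75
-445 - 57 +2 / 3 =-1504 / 3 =-501.33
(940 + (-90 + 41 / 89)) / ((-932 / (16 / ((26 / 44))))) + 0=-6660808 / 269581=-24.71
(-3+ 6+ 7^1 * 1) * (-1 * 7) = -70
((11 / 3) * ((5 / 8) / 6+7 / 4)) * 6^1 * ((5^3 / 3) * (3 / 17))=122375 / 408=299.94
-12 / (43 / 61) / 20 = -183 / 215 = -0.85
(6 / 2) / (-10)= -3 / 10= -0.30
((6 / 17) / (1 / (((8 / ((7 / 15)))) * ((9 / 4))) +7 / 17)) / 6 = 270 / 2009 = 0.13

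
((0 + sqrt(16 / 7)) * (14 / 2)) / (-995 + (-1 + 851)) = -4 * sqrt(7) / 145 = -0.07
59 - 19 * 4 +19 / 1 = 2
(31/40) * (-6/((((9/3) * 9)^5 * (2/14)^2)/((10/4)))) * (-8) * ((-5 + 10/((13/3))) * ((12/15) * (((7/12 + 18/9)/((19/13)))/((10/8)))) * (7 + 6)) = -17140396/1363146165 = -0.01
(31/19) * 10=310/19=16.32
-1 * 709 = -709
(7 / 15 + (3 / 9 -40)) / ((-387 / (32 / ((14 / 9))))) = 2.08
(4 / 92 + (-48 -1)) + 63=323 / 23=14.04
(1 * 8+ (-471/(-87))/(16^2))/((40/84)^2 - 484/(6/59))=-26261109/15581238784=-0.00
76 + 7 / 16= 1223 / 16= 76.44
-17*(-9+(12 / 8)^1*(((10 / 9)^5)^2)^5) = -823715746442667422117140482381953315092192516377949 / 171792506910670443678820376588540424234035840667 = -4794.83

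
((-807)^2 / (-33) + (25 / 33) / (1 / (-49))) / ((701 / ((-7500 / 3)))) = 1631185000 / 23133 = 70513.34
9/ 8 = 1.12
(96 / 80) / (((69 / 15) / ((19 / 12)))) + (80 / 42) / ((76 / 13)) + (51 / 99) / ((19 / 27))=296969 / 201894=1.47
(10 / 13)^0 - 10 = -9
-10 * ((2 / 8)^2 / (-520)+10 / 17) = -83183 / 14144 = -5.88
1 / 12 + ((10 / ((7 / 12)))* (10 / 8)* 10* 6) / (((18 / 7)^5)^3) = 7893389708732813 / 93703341895520256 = 0.08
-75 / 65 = -1.15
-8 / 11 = -0.73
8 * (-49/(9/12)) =-1568/3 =-522.67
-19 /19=-1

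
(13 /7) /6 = 13 /42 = 0.31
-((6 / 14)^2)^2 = -81 / 2401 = -0.03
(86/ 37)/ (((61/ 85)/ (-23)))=-168130/ 2257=-74.49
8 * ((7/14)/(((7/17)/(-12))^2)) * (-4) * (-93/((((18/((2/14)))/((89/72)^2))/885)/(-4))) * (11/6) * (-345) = 105928319555300/3087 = 34314324442.92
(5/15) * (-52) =-52/3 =-17.33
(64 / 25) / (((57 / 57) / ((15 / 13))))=192 / 65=2.95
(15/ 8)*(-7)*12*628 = -98910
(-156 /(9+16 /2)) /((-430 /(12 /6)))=156 /3655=0.04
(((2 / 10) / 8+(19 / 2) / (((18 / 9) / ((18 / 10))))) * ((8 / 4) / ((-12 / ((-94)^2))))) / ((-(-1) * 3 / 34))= -12880679 / 90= -143118.66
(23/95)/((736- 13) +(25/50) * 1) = 0.00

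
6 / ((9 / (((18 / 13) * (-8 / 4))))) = -24 / 13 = -1.85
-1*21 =-21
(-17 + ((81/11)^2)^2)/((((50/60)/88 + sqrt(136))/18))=-184886599680/50464331269 + 3549822713856*sqrt(34)/4587666479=4508.18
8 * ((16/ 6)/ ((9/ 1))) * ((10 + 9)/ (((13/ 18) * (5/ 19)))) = 46208/ 195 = 236.96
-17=-17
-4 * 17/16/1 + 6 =7/4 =1.75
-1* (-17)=17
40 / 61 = 0.66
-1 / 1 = -1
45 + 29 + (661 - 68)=667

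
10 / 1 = 10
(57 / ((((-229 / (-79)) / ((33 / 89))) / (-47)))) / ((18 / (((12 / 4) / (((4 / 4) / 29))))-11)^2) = -5873672673 / 1996706189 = -2.94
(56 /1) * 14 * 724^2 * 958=393693916672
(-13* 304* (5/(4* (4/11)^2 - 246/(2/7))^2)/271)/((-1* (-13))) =-22254320/2937734765719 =-0.00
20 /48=5 /12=0.42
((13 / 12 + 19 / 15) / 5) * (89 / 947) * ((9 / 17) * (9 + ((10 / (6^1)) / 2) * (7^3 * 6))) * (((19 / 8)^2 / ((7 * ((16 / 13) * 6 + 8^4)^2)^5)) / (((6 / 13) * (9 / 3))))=1166404568574399256661 / 161545498291161747740575872137818448463162210278983702937600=0.00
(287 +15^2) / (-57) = -512 / 57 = -8.98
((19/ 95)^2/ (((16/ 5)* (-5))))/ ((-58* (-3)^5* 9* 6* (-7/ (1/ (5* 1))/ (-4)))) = -1/ 2663766000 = -0.00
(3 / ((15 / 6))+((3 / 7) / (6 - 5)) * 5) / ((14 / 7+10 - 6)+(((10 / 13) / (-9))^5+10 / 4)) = 5130328403538 / 13045058812415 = 0.39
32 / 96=1 / 3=0.33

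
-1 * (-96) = 96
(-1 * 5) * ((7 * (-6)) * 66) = 13860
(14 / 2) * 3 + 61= 82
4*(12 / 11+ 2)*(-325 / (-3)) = 44200 / 33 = 1339.39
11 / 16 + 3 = 59 / 16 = 3.69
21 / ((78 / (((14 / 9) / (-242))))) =-0.00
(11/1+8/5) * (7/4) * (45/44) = 22.55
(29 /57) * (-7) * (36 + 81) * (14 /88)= -55419 /836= -66.29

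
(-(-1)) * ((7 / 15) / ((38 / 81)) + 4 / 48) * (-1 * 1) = -1229 / 1140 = -1.08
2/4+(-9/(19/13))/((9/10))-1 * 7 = -507/38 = -13.34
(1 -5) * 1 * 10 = -40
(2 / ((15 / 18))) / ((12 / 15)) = 3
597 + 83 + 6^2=716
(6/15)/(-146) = -1/365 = -0.00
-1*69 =-69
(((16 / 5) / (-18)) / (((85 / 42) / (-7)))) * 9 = 2352 / 425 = 5.53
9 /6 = 3 /2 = 1.50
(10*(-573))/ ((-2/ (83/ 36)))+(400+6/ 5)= 420397/ 60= 7006.62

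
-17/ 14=-1.21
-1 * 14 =-14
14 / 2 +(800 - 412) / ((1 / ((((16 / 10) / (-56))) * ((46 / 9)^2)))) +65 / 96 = -25575791 / 90720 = -281.92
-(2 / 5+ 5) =-27 / 5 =-5.40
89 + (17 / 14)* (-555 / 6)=-653 / 28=-23.32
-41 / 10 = -4.10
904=904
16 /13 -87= -1115 /13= -85.77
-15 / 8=-1.88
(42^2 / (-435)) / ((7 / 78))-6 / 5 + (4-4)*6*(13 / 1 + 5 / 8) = -46.39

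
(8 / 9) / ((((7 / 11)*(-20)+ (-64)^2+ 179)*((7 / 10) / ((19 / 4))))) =836 / 590751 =0.00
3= 3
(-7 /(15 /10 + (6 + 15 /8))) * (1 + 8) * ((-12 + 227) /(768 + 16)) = -129 /70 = -1.84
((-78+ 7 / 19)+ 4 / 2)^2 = 2064969 / 361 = 5720.14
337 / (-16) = -337 / 16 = -21.06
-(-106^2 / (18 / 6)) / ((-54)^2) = 2809 / 2187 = 1.28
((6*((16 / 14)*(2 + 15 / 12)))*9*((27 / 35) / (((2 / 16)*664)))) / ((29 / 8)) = 303264 / 589715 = 0.51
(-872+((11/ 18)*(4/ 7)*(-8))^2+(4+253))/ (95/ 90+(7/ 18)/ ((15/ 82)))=-24099590/ 126273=-190.85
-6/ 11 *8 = -48/ 11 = -4.36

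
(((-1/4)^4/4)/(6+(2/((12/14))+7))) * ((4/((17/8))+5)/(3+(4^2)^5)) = 351/839668508672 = 0.00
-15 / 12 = -5 / 4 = -1.25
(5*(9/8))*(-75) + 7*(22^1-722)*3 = -120975/8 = -15121.88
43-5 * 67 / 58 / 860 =428901 / 9976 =42.99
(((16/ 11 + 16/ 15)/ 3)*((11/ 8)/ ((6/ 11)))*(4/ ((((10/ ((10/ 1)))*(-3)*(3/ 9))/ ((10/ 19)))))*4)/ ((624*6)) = -22/ 4617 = -0.00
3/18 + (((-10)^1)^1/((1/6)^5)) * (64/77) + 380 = -29684203/462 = -64251.52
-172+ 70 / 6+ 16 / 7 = -3319 / 21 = -158.05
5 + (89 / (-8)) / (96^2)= 368551 / 73728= 5.00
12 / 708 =0.02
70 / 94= 35 / 47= 0.74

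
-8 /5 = -1.60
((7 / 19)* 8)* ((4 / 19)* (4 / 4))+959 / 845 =535479 / 305045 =1.76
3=3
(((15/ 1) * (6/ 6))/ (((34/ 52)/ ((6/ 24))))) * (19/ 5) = 21.79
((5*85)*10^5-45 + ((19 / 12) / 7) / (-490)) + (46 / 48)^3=1007595753988261 / 23708160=42499955.88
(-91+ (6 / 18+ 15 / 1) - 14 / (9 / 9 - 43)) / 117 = -226 / 351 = -0.64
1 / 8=0.12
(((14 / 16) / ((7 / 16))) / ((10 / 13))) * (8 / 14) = 52 / 35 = 1.49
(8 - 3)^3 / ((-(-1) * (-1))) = -125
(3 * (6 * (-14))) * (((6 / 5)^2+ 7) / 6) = -8862 / 25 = -354.48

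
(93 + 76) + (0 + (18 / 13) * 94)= 3889 / 13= 299.15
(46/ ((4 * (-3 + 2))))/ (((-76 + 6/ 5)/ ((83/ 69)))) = 415/ 2244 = 0.18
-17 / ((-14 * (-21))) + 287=286.94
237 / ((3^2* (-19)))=-79 / 57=-1.39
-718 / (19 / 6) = -4308 / 19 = -226.74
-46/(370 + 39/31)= -1426/11509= -0.12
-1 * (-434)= 434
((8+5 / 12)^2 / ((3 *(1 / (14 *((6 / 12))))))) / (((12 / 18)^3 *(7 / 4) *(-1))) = -10201 / 32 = -318.78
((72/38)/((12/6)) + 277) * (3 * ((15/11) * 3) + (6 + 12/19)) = 20865231/3971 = 5254.40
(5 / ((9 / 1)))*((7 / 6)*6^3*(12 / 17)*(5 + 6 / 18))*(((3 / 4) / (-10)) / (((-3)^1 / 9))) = 2016 / 17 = 118.59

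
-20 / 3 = -6.67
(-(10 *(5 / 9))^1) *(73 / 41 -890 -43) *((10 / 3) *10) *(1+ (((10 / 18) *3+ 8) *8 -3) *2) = 85714100000 / 3321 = 25809725.99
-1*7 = -7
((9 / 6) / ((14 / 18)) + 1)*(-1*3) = -123 / 14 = -8.79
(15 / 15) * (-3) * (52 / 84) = -13 / 7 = -1.86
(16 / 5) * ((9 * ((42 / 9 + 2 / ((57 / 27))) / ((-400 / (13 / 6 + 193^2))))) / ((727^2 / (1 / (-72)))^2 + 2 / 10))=-0.00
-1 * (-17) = 17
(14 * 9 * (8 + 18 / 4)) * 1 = 1575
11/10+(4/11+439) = 48451/110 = 440.46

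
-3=-3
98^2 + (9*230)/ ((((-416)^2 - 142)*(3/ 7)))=1719121/ 179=9604.03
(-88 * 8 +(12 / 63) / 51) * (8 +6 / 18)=-5866.64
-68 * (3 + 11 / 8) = -595 / 2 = -297.50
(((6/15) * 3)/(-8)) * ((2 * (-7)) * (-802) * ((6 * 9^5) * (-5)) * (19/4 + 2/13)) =380397496185/26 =14630672930.19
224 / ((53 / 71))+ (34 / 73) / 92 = 300.08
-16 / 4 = -4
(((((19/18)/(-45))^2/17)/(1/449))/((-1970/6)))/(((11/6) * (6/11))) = -162089/3662131500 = -0.00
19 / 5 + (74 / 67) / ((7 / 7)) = 1643 / 335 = 4.90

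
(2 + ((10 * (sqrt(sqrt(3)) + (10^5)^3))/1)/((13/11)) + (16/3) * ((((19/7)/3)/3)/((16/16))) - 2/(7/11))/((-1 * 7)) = -20790000000000001144/17199 - 110 * 3^(1/4)/91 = -1208791208791210.45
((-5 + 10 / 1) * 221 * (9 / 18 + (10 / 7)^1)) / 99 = 3315 / 154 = 21.53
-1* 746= -746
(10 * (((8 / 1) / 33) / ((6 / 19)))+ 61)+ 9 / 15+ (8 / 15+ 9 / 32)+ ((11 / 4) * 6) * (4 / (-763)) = 846073021 / 12085920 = 70.00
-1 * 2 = -2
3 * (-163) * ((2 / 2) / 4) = -489 / 4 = -122.25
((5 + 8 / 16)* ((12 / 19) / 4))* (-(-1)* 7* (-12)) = -1386 / 19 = -72.95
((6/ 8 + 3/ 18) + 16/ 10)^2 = 22801/ 3600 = 6.33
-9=-9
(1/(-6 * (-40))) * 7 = 7/240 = 0.03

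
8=8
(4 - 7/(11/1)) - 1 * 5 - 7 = -95/11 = -8.64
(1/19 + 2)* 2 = 78/19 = 4.11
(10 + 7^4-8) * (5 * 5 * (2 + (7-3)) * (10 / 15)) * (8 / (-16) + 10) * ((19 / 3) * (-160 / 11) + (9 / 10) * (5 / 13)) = -29959742925 / 143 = -209508691.78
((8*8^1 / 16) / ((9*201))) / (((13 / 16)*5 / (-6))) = -128 / 39195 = -0.00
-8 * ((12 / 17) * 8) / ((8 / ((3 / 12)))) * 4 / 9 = -32 / 51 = -0.63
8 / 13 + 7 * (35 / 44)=3537 / 572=6.18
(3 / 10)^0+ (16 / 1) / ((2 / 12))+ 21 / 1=118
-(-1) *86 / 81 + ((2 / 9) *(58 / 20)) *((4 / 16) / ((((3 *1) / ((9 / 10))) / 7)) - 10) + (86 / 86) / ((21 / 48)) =-312833 / 113400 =-2.76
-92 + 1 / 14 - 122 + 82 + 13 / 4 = -3603 / 28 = -128.68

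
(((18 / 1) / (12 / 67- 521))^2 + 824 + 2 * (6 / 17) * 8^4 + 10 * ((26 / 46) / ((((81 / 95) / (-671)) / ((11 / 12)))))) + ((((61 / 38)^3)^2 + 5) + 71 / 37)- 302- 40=-680.12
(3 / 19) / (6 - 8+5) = 1 / 19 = 0.05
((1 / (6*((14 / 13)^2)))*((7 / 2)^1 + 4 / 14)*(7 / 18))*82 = 367237 / 21168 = 17.35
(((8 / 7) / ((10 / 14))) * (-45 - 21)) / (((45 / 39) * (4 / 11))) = -6292 / 25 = -251.68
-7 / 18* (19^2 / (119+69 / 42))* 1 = -1.16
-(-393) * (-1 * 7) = -2751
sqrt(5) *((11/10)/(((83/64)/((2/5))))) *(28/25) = 19712 *sqrt(5)/51875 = 0.85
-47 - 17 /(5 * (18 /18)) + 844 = 3968 /5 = 793.60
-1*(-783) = 783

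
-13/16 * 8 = -13/2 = -6.50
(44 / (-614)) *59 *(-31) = 40238 / 307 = 131.07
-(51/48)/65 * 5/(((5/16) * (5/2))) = -0.10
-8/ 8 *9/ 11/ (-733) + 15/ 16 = 121089/ 129008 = 0.94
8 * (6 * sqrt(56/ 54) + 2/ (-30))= -8/ 15 + 32 * sqrt(21)/ 3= 48.35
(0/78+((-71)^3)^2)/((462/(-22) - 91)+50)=-128100283921/62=-2066133611.63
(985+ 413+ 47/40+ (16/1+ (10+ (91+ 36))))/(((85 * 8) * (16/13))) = 807131/435200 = 1.85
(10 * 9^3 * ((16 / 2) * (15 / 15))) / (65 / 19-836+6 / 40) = -2462400 / 35147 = -70.06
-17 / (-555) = 0.03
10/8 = 5/4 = 1.25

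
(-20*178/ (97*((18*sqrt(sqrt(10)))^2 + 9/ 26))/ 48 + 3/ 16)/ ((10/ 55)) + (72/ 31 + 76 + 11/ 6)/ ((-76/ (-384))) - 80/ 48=174873381474120305/ 432466448152608 - 3309020*sqrt(10)/ 2549439069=404.36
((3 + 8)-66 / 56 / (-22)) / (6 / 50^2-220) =-386875 / 7699916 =-0.05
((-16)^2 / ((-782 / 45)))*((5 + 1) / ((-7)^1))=34560 / 2737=12.63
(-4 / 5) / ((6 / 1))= -0.13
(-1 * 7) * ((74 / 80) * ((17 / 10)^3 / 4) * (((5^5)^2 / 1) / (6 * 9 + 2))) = -2840328125 / 2048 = -1386878.97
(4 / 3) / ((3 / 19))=76 / 9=8.44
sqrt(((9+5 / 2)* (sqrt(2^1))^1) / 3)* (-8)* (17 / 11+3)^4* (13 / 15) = -65000000* 2^(3 / 4)* sqrt(69) / 131769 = -6891.24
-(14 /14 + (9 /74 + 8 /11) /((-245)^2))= -48861041 /48860350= -1.00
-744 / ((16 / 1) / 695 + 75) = -517080 / 52141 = -9.92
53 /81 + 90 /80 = 1153 /648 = 1.78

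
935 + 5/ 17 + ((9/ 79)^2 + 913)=196099838/ 106097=1848.31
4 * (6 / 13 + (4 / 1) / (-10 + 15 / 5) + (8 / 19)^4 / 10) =-25318728 / 59296055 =-0.43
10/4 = 5/2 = 2.50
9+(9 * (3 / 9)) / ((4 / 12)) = 18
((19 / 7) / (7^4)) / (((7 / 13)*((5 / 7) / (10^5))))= 4940000 / 16807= 293.93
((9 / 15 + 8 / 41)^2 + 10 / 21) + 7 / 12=5972021 / 3530100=1.69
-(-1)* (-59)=-59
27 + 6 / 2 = 30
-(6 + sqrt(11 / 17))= -6 - sqrt(187) / 17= -6.80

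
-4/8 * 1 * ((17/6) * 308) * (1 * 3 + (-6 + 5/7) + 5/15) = 7667/9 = 851.89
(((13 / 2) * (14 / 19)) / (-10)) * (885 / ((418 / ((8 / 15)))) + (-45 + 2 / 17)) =2829281 / 135014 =20.96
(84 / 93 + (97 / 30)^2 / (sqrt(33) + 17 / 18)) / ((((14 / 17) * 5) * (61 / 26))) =2122850197 / 34426127750 + 18714501 * sqrt(33) / 555260125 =0.26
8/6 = 1.33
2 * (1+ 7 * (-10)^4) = 140002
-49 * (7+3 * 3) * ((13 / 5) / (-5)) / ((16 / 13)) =8281 / 25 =331.24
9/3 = 3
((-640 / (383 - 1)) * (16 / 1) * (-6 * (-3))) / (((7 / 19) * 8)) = -218880 / 1337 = -163.71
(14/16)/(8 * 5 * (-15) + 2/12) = -21/14396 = -0.00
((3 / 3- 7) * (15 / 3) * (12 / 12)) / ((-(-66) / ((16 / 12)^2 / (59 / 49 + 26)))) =-3920 / 131967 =-0.03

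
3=3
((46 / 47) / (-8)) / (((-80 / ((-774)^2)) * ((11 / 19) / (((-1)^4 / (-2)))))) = -65449053 / 82720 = -791.21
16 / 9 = 1.78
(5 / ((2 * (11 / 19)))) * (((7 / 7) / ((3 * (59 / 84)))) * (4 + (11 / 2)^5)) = 107184035 / 10384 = 10322.04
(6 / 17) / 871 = 6 / 14807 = 0.00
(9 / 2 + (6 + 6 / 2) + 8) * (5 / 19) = 215 / 38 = 5.66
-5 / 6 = -0.83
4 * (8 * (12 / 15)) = 128 / 5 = 25.60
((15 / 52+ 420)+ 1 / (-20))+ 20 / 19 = 1040589 / 2470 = 421.29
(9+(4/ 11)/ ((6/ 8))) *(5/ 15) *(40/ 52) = 3130/ 1287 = 2.43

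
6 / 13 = 0.46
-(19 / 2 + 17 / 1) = -53 / 2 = -26.50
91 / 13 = 7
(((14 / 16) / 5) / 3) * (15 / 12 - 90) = -5.18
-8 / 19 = -0.42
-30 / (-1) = 30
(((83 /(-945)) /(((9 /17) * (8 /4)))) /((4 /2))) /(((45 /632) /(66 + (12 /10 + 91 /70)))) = -39.90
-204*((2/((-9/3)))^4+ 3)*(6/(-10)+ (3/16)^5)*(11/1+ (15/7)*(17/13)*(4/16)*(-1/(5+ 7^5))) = 14793581732996029/3437588643840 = 4303.48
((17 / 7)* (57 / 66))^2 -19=-346275 / 23716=-14.60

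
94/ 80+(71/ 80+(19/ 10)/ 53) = 8897/ 4240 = 2.10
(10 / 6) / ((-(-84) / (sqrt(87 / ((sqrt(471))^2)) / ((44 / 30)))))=25 *sqrt(4553) / 290136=0.01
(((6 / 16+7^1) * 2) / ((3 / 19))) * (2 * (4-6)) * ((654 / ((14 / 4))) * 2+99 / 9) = -143754.90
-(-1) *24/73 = 24/73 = 0.33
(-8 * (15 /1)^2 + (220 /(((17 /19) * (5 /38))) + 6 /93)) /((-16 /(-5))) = 90605 /4216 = 21.49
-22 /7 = -3.14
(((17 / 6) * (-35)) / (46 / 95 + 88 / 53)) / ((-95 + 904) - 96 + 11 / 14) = -20970775 / 323713242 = -0.06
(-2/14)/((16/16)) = -1/7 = -0.14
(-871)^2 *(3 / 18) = 758641 / 6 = 126440.17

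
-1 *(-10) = 10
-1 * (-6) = 6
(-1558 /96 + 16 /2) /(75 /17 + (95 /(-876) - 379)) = 490195 /22319932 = 0.02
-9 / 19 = -0.47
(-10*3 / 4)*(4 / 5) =-6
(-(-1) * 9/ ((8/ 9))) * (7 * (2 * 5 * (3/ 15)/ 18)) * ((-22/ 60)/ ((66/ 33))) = -231/ 160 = -1.44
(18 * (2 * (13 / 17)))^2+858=466986 / 289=1615.87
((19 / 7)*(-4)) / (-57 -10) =76 / 469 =0.16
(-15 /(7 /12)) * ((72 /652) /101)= -3240 /115241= -0.03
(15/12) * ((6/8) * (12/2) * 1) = 45/8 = 5.62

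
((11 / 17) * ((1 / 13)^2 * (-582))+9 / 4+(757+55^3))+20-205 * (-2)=1925622753 / 11492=167562.02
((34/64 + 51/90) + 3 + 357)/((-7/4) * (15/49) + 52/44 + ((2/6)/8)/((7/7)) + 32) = 13346179/1208140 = 11.05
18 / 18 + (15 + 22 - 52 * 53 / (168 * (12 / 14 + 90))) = 2723 / 72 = 37.82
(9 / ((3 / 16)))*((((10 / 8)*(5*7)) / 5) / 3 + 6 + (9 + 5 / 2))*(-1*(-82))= 80360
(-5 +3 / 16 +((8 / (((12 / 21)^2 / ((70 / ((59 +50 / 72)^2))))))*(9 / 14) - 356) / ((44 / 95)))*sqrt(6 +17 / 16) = -12818752823*sqrt(113) / 66351296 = -2053.69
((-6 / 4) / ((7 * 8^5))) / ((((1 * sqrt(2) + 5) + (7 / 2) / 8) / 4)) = -261 / 50584576 + 3 * sqrt(2) / 3161536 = -0.00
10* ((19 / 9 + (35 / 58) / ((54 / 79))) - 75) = -1127615 / 1566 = -720.06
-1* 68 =-68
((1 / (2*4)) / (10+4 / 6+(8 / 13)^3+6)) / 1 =6591 / 891088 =0.01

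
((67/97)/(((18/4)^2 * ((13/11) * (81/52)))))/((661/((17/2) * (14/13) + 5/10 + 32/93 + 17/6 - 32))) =-30364400/56510223237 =-0.00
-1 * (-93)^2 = -8649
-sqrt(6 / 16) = -sqrt(6) / 4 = -0.61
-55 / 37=-1.49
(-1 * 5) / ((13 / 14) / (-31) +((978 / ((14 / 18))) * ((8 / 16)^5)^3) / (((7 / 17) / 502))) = -62218240 / 581778341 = -0.11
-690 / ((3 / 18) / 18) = -74520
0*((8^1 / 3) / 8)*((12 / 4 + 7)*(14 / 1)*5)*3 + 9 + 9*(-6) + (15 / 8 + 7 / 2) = -39.62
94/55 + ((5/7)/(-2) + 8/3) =4.02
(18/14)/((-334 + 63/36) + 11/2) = -36/9149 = -0.00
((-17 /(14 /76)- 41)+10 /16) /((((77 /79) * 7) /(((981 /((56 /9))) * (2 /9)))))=-575740071 /845152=-681.23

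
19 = 19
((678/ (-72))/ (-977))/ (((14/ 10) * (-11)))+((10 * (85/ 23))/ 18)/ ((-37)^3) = -2102596505/ 3155155716636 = -0.00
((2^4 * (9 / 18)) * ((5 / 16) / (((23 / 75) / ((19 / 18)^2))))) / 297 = 45125 / 1475496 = 0.03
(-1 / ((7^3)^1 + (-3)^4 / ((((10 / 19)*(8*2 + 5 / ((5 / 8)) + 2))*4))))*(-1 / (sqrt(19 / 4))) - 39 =-39 + 2080*sqrt(19) / 6806921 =-39.00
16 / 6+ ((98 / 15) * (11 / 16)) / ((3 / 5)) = 731 / 72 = 10.15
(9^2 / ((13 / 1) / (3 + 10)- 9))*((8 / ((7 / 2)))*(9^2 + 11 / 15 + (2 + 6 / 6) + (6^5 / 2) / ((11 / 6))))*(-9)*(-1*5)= -176855886 / 77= -2296829.69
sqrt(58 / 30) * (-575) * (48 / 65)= -590.40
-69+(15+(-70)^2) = 4846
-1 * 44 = -44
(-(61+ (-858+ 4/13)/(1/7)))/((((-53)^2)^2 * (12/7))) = 540799/1230915036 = 0.00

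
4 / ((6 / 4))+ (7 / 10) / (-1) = 59 / 30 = 1.97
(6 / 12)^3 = 1 / 8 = 0.12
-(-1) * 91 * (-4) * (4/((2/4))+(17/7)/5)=-15444/5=-3088.80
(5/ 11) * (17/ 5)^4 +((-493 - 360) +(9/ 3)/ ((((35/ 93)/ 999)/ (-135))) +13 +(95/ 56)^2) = -4639035420769/ 4312000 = -1075843.09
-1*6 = -6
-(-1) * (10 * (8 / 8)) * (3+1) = 40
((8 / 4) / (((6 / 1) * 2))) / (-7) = -1 / 42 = -0.02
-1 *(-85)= 85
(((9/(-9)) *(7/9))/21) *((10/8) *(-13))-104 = -11167/108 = -103.40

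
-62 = -62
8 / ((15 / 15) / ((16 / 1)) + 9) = 128 / 145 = 0.88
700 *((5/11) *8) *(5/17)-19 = 136447/187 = 729.66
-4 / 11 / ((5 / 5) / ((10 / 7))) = -40 / 77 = -0.52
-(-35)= 35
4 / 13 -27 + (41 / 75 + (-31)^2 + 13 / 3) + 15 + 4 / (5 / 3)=310891 / 325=956.59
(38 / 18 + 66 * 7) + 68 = 4789 / 9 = 532.11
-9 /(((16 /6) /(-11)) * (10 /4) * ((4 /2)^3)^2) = 297 /1280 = 0.23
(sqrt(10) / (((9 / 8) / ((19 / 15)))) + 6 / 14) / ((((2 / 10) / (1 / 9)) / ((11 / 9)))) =2.71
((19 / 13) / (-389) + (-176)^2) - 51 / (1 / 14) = 153034915 / 5057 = 30262.00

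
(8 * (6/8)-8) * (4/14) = -4/7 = -0.57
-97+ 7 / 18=-1739 / 18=-96.61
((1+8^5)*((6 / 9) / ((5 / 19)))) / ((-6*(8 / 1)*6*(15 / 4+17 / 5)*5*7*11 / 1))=-6289 / 60060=-0.10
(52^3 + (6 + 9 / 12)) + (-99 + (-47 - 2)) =561867 / 4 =140466.75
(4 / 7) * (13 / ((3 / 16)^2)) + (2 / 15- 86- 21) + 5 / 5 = 33212 / 315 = 105.43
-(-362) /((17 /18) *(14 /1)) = 3258 /119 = 27.38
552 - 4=548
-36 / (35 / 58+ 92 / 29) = -696 / 73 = -9.53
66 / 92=0.72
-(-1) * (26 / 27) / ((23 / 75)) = 650 / 207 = 3.14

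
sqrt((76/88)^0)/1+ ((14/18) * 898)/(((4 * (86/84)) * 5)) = 22646/645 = 35.11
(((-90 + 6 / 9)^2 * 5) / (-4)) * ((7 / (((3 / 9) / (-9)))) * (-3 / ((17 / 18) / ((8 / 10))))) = -81448416 / 17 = -4791083.29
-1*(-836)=836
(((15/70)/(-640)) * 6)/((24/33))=-99/35840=-0.00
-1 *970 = -970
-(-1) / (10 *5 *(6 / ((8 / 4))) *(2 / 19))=19 / 300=0.06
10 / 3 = 3.33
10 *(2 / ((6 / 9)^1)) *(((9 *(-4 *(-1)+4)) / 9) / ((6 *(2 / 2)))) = 40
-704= -704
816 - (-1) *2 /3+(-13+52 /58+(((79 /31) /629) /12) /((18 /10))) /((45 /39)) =738509096719 /916063020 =806.18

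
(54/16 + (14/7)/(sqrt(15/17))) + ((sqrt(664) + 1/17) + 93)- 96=59/136 + 2 * sqrt(255)/15 + 2 * sqrt(166)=28.33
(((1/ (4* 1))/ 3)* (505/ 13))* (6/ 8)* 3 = 1515/ 208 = 7.28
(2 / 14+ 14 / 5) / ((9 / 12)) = 412 / 105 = 3.92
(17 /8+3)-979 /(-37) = 9349 /296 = 31.58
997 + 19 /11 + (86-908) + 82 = 2846 /11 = 258.73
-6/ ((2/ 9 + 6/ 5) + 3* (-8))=135/ 508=0.27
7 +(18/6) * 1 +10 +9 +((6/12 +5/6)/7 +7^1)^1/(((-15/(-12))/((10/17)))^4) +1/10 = 516581791/17539410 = 29.45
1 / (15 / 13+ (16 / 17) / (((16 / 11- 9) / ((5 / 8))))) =18343 / 19735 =0.93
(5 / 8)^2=25 / 64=0.39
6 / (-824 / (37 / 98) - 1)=-222 / 80789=-0.00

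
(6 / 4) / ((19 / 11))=33 / 38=0.87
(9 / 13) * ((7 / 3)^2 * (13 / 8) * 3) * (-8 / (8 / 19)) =-2793 / 8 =-349.12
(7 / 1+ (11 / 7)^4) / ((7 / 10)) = 314480 / 16807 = 18.71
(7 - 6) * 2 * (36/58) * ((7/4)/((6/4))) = 42/29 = 1.45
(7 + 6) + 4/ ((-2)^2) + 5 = 19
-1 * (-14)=14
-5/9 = -0.56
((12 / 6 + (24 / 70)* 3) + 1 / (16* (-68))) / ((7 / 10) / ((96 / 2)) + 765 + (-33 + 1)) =345879 / 83739586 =0.00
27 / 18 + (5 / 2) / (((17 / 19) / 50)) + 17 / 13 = 62991 / 442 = 142.51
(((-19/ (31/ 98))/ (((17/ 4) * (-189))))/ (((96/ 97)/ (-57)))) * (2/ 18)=-245119/ 512244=-0.48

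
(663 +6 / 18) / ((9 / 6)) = 3980 / 9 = 442.22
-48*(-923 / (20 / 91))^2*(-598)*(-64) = -810006678009984 / 25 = -32400267120399.36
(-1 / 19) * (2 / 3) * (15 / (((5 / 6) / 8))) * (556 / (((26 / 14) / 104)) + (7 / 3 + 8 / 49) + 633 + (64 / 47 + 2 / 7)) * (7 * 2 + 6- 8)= -84295930368 / 43757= -1926455.89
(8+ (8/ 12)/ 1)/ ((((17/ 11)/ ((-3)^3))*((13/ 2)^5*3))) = -2112/ 485537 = -0.00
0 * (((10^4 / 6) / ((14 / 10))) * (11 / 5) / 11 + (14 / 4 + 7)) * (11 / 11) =0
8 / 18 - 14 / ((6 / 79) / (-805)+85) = 13609306 / 48650121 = 0.28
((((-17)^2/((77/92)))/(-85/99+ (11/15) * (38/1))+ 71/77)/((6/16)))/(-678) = -56441036/1046913021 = -0.05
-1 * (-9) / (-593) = -9 / 593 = -0.02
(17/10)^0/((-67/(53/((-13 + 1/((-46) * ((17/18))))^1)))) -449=-153161913/341164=-448.94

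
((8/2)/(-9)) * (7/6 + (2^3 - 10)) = 0.37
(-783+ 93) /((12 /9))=-1035 /2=-517.50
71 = 71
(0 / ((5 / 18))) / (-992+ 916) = 0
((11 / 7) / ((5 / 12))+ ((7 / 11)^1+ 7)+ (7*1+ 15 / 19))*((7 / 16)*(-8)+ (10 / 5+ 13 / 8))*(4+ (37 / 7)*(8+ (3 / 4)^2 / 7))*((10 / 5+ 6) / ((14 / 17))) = 21856108599 / 20072360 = 1088.87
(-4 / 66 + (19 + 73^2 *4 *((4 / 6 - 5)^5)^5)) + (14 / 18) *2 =-177524439961233725417.54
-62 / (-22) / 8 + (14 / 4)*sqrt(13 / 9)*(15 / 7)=31 / 88 + 5*sqrt(13) / 2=9.37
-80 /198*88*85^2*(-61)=141032000 /9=15670222.22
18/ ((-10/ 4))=-36/ 5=-7.20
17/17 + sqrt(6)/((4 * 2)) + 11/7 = sqrt(6)/8 + 18/7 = 2.88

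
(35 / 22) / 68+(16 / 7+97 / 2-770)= -7531367 / 10472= -719.19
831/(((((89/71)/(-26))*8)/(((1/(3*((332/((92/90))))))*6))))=-5880433/443220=-13.27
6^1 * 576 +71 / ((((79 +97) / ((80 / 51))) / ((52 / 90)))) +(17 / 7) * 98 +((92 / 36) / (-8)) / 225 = 11191706899 / 3029400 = 3694.36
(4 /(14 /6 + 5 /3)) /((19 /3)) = 3 /19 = 0.16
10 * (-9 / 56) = -45 / 28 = -1.61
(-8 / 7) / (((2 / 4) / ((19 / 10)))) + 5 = 23 / 35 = 0.66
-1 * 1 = -1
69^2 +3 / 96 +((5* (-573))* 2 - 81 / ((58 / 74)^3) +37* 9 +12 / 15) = -3135043783 / 3902240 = -803.40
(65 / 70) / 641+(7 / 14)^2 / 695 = 0.00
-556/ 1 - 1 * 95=-651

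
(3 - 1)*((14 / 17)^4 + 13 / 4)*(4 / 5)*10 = 4957748 / 83521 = 59.36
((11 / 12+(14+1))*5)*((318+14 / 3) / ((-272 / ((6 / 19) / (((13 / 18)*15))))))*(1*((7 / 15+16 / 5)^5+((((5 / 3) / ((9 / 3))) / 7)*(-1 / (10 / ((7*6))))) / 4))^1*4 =-14886326653 / 2040714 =-7294.67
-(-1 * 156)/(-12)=-13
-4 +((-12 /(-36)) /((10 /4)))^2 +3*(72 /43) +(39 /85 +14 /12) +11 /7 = 9758521 /2302650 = 4.24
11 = 11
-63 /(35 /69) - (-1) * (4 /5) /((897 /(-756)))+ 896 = 1152833 /1495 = 771.13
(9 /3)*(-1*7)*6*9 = -1134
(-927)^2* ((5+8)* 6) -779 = 67026883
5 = 5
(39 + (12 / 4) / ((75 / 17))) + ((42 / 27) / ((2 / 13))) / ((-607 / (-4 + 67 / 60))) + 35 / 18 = 68297017 / 1638900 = 41.67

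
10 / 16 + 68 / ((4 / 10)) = 1365 / 8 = 170.62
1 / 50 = 0.02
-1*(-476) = 476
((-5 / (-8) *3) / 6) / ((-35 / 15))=-15 / 112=-0.13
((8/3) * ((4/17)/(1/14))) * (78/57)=11648/969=12.02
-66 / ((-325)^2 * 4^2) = -33 / 845000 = -0.00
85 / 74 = 1.15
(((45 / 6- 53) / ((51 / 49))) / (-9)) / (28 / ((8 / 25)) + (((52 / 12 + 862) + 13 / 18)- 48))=0.01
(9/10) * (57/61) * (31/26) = 15903/15860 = 1.00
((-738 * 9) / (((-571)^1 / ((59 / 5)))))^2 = 153568366884 / 8151025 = 18840.37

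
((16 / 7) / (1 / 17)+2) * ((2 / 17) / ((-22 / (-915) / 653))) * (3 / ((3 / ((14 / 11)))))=31069740 / 187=166148.34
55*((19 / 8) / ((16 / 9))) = 73.48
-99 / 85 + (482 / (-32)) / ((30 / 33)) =-17.73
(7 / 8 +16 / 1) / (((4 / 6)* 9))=45 / 16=2.81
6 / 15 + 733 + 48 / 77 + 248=378079 / 385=982.02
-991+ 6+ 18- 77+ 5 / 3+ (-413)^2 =508580 / 3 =169526.67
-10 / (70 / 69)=-69 / 7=-9.86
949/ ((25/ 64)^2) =3887104/ 625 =6219.37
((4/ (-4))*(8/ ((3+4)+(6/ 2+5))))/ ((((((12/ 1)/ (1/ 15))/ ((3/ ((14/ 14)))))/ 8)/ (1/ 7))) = -16/ 1575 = -0.01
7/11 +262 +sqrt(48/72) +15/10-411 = -146.05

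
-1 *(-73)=73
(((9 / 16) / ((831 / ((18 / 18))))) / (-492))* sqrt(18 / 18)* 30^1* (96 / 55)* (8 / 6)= -12 / 124927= -0.00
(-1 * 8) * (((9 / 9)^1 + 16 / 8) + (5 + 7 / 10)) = -69.60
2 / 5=0.40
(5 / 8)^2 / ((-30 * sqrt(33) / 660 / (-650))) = 8125 * sqrt(33) / 48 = 972.39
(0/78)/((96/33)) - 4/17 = -4/17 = -0.24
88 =88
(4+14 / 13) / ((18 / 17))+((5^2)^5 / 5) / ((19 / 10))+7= 761727490 / 741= 1027972.32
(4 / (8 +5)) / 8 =0.04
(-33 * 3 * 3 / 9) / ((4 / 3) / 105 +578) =-10395 / 182074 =-0.06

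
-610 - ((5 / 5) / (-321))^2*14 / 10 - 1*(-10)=-309123007 / 515205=-600.00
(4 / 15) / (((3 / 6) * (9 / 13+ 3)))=0.14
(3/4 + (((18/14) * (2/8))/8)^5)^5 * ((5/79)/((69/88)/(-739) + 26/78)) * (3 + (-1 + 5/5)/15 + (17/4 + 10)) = 0.78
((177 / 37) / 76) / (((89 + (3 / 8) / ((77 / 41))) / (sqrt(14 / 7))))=27258*sqrt(2) / 38627741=0.00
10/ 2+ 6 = 11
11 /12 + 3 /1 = 47 /12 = 3.92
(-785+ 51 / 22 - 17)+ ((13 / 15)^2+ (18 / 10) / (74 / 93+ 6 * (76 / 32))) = -22131180559 / 27705150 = -798.81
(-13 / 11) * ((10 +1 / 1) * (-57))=741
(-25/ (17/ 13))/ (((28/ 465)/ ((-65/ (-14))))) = -9823125/ 6664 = -1474.06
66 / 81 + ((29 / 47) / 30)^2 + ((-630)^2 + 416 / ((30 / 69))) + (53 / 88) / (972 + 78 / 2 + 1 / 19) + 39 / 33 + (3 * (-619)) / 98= 397839.85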